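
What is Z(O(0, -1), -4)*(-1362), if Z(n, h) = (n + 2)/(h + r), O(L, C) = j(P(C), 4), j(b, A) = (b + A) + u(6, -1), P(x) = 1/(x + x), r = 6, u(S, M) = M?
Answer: -6129/2 ≈ -3064.5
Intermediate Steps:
P(x) = 1/(2*x)
j(b, A) = -1 + A + b (j(b, A) = (b + A) - 1 = (A + b) - 1 = -1 + A + b)
O(L, C) = 3 + 1/(2*C) (O(L, C) = -1 + 4 + 1/(2*C) = 3 + 1/(2*C))
Z(n, h) = (2 + n)/(6 + h) (Z(n, h) = (n + 2)/(h + 6) = (2 + n)/(6 + h))
Z(O(0, -1), -4)*(-1362) = ((2 + (3 + (½)/(-1)))/(6 - 4))*(-1362) = ((2 + (3 + (½)*(-1)))/2)*(-1362) = ((2 + (3 - ½))/2)*(-1362) = ((2 + 5/2)/2)*(-1362) = ((½)*(9/2))*(-1362) = (9/4)*(-1362) = -6129/2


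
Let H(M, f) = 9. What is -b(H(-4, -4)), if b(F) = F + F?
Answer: -18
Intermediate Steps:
b(F) = 2*F
-b(H(-4, -4)) = -2*9 = -1*18 = -18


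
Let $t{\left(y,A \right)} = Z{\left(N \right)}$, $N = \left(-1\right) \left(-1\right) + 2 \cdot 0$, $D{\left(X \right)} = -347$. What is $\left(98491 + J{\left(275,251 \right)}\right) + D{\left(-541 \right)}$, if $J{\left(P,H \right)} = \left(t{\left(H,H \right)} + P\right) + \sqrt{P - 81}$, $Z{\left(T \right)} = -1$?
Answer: $98418 + \sqrt{194} \approx 98432.0$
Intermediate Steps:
$N = 1$ ($N = 1 + 0 = 1$)
$t{\left(y,A \right)} = -1$
$J{\left(P,H \right)} = -1 + P + \sqrt{-81 + P}$ ($J{\left(P,H \right)} = \left(-1 + P\right) + \sqrt{P - 81} = \left(-1 + P\right) + \sqrt{-81 + P} = -1 + P + \sqrt{-81 + P}$)
$\left(98491 + J{\left(275,251 \right)}\right) + D{\left(-541 \right)} = \left(98491 + \left(-1 + 275 + \sqrt{-81 + 275}\right)\right) - 347 = \left(98491 + \left(-1 + 275 + \sqrt{194}\right)\right) - 347 = \left(98491 + \left(274 + \sqrt{194}\right)\right) - 347 = \left(98765 + \sqrt{194}\right) - 347 = 98418 + \sqrt{194}$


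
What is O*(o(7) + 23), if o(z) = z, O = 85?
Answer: 2550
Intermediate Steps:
O*(o(7) + 23) = 85*(7 + 23) = 85*30 = 2550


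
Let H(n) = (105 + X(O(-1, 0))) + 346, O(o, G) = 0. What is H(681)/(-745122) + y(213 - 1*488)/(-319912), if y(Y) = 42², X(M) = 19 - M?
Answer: -183094231/29796683658 ≈ -0.0061448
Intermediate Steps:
y(Y) = 1764
H(n) = 470 (H(n) = (105 + (19 - 1*0)) + 346 = (105 + (19 + 0)) + 346 = (105 + 19) + 346 = 124 + 346 = 470)
H(681)/(-745122) + y(213 - 1*488)/(-319912) = 470/(-745122) + 1764/(-319912) = 470*(-1/745122) + 1764*(-1/319912) = -235/372561 - 441/79978 = -183094231/29796683658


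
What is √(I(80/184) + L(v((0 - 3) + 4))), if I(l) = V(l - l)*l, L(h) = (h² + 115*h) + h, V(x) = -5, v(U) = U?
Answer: √60743/23 ≈ 10.716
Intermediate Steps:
L(h) = h² + 116*h
I(l) = -5*l
√(I(80/184) + L(v((0 - 3) + 4))) = √(-400/184 + ((0 - 3) + 4)*(116 + ((0 - 3) + 4))) = √(-400/184 + (-3 + 4)*(116 + (-3 + 4))) = √(-5*10/23 + 1*(116 + 1)) = √(-50/23 + 1*117) = √(-50/23 + 117) = √(2641/23) = √60743/23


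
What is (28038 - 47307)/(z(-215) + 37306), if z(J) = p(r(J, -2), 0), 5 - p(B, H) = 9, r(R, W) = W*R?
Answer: -6423/12434 ≈ -0.51657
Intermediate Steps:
r(R, W) = R*W
p(B, H) = -4 (p(B, H) = 5 - 1*9 = 5 - 9 = -4)
z(J) = -4
(28038 - 47307)/(z(-215) + 37306) = (28038 - 47307)/(-4 + 37306) = -19269/37302 = -19269*1/37302 = -6423/12434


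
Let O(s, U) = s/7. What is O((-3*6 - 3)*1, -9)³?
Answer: -27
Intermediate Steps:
O(s, U) = s/7 (O(s, U) = s*(⅐) = s/7)
O((-3*6 - 3)*1, -9)³ = (((-3*6 - 3)*1)/7)³ = (((-18 - 3)*1)/7)³ = ((-21*1)/7)³ = ((⅐)*(-21))³ = (-3)³ = -27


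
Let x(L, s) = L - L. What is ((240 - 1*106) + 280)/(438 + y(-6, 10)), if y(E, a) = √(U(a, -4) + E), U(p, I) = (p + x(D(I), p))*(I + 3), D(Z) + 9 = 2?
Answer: 45333/47965 - 414*I/47965 ≈ 0.94513 - 0.0086313*I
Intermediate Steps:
D(Z) = -7 (D(Z) = -9 + 2 = -7)
x(L, s) = 0
U(p, I) = p*(3 + I) (U(p, I) = (p + 0)*(I + 3) = p*(3 + I))
y(E, a) = √(E - a) (y(E, a) = √(a*(3 - 4) + E) = √(a*(-1) + E) = √(-a + E) = √(E - a))
((240 - 1*106) + 280)/(438 + y(-6, 10)) = ((240 - 1*106) + 280)/(438 + √(-6 - 1*10)) = ((240 - 106) + 280)/(438 + √(-6 - 10)) = (134 + 280)/(438 + √(-16)) = 414/(438 + 4*I) = 414*((438 - 4*I)/191860) = 207*(438 - 4*I)/95930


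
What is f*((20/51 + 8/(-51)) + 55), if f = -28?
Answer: -26292/17 ≈ -1546.6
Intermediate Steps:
f*((20/51 + 8/(-51)) + 55) = -28*((20/51 + 8/(-51)) + 55) = -28*((20*(1/51) + 8*(-1/51)) + 55) = -28*((20/51 - 8/51) + 55) = -28*(4/17 + 55) = -28*939/17 = -26292/17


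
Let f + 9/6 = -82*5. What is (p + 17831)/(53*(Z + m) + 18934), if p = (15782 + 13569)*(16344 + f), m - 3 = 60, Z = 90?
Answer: 935305277/54086 ≈ 17293.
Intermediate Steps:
m = 63 (m = 3 + 60 = 63)
f = -823/2 (f = -3/2 - 82*5 = -3/2 - 410 = -823/2 ≈ -411.50)
p = 935269615/2 (p = (15782 + 13569)*(16344 - 823/2) = 29351*(31865/2) = 935269615/2 ≈ 4.6763e+8)
(p + 17831)/(53*(Z + m) + 18934) = (935269615/2 + 17831)/(53*(90 + 63) + 18934) = 935305277/(2*(53*153 + 18934)) = 935305277/(2*(8109 + 18934)) = (935305277/2)/27043 = (935305277/2)*(1/27043) = 935305277/54086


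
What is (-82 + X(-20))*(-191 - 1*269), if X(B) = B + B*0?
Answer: 46920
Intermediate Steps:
X(B) = B (X(B) = B + 0 = B)
(-82 + X(-20))*(-191 - 1*269) = (-82 - 20)*(-191 - 1*269) = -102*(-191 - 269) = -102*(-460) = 46920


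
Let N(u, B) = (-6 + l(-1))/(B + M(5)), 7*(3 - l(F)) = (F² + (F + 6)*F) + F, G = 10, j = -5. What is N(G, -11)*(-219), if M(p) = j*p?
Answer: -292/21 ≈ -13.905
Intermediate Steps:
l(F) = 3 - F/7 - F²/7 - F*(6 + F)/7 (l(F) = 3 - ((F² + (F + 6)*F) + F)/7 = 3 - ((F² + (6 + F)*F) + F)/7 = 3 - ((F² + F*(6 + F)) + F)/7 = 3 - (F + F² + F*(6 + F))/7 = 3 + (-F/7 - F²/7 - F*(6 + F)/7) = 3 - F/7 - F²/7 - F*(6 + F)/7)
M(p) = -5*p
N(u, B) = -16/(7*(-25 + B)) (N(u, B) = (-6 + (3 - 1*(-1) - 2/7*(-1)²))/(B - 5*5) = (-6 + (3 + 1 - 2/7*1))/(B - 25) = (-6 + (3 + 1 - 2/7))/(-25 + B) = (-6 + 26/7)/(-25 + B) = -16/(7*(-25 + B)))
N(G, -11)*(-219) = -16/(-175 + 7*(-11))*(-219) = -16/(-175 - 77)*(-219) = -16/(-252)*(-219) = -16*(-1/252)*(-219) = (4/63)*(-219) = -292/21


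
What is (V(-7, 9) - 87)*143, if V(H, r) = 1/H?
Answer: -87230/7 ≈ -12461.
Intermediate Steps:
(V(-7, 9) - 87)*143 = (1/(-7) - 87)*143 = (-1/7 - 87)*143 = -610/7*143 = -87230/7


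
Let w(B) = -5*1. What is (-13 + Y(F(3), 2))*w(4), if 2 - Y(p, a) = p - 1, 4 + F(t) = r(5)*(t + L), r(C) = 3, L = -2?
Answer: 45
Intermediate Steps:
F(t) = -10 + 3*t (F(t) = -4 + 3*(t - 2) = -4 + 3*(-2 + t) = -4 + (-6 + 3*t) = -10 + 3*t)
w(B) = -5
Y(p, a) = 3 - p (Y(p, a) = 2 - (p - 1) = 2 - (-1 + p) = 2 + (1 - p) = 3 - p)
(-13 + Y(F(3), 2))*w(4) = (-13 + (3 - (-10 + 3*3)))*(-5) = (-13 + (3 - (-10 + 9)))*(-5) = (-13 + (3 - 1*(-1)))*(-5) = (-13 + (3 + 1))*(-5) = (-13 + 4)*(-5) = -9*(-5) = 45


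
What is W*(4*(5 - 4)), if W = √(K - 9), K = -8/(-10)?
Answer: 4*I*√205/5 ≈ 11.454*I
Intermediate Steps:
K = ⅘ (K = -8*(-⅒) = ⅘ ≈ 0.80000)
W = I*√205/5 (W = √(⅘ - 9) = √(-41/5) = I*√205/5 ≈ 2.8636*I)
W*(4*(5 - 4)) = (I*√205/5)*(4*(5 - 4)) = (I*√205/5)*(4*1) = (I*√205/5)*4 = 4*I*√205/5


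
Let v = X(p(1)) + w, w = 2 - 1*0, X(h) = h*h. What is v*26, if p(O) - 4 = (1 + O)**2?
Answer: 1716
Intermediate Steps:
p(O) = 4 + (1 + O)**2
X(h) = h**2
w = 2 (w = 2 + 0 = 2)
v = 66 (v = (4 + (1 + 1)**2)**2 + 2 = (4 + 2**2)**2 + 2 = (4 + 4)**2 + 2 = 8**2 + 2 = 64 + 2 = 66)
v*26 = 66*26 = 1716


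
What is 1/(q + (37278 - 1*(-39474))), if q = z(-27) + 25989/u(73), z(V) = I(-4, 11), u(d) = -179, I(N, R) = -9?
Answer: 179/13711008 ≈ 1.3055e-5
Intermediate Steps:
z(V) = -9
q = -27600/179 (q = -9 + 25989/(-179) = -9 + 25989*(-1/179) = -9 - 25989/179 = -27600/179 ≈ -154.19)
1/(q + (37278 - 1*(-39474))) = 1/(-27600/179 + (37278 - 1*(-39474))) = 1/(-27600/179 + (37278 + 39474)) = 1/(-27600/179 + 76752) = 1/(13711008/179) = 179/13711008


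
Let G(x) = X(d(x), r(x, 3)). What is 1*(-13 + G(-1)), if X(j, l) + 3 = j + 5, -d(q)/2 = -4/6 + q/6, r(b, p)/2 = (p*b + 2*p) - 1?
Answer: -28/3 ≈ -9.3333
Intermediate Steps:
r(b, p) = -2 + 4*p + 2*b*p (r(b, p) = 2*((p*b + 2*p) - 1) = 2*((b*p + 2*p) - 1) = 2*((2*p + b*p) - 1) = 2*(-1 + 2*p + b*p) = -2 + 4*p + 2*b*p)
d(q) = 4/3 - q/3 (d(q) = -2*(-4/6 + q/6) = -2*(-4*⅙ + q*(⅙)) = -2*(-⅔ + q/6) = 4/3 - q/3)
X(j, l) = 2 + j (X(j, l) = -3 + (j + 5) = -3 + (5 + j) = 2 + j)
G(x) = 10/3 - x/3 (G(x) = 2 + (4/3 - x/3) = 10/3 - x/3)
1*(-13 + G(-1)) = 1*(-13 + (10/3 - ⅓*(-1))) = 1*(-13 + (10/3 + ⅓)) = 1*(-13 + 11/3) = 1*(-28/3) = -28/3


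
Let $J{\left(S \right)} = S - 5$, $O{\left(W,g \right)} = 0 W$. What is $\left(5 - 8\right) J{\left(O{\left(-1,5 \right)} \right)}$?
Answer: $15$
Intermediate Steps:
$O{\left(W,g \right)} = 0$
$J{\left(S \right)} = -5 + S$
$\left(5 - 8\right) J{\left(O{\left(-1,5 \right)} \right)} = \left(5 - 8\right) \left(-5 + 0\right) = \left(-3\right) \left(-5\right) = 15$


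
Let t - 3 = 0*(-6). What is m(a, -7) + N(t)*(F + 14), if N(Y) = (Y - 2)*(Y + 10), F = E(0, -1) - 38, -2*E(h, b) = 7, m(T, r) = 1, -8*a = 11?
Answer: -713/2 ≈ -356.50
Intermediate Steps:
a = -11/8 (a = -⅛*11 = -11/8 ≈ -1.3750)
E(h, b) = -7/2 (E(h, b) = -½*7 = -7/2)
F = -83/2 (F = -7/2 - 38 = -83/2 ≈ -41.500)
t = 3 (t = 3 + 0*(-6) = 3 + 0 = 3)
N(Y) = (-2 + Y)*(10 + Y)
m(a, -7) + N(t)*(F + 14) = 1 + (-20 + 3² + 8*3)*(-83/2 + 14) = 1 + (-20 + 9 + 24)*(-55/2) = 1 + 13*(-55/2) = 1 - 715/2 = -713/2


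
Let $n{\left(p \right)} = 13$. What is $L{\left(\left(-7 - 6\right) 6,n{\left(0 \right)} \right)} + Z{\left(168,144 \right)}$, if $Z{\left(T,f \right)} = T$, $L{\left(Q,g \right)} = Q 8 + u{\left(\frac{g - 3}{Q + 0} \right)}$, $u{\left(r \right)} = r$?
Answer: $- \frac{17789}{39} \approx -456.13$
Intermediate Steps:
$L{\left(Q,g \right)} = 8 Q + \frac{-3 + g}{Q}$ ($L{\left(Q,g \right)} = Q 8 + \frac{g - 3}{Q + 0} = 8 Q + \frac{-3 + g}{Q}$)
$L{\left(\left(-7 - 6\right) 6,n{\left(0 \right)} \right)} + Z{\left(168,144 \right)} = \frac{-3 + 13 + 8 \left(\left(-7 - 6\right) 6\right)^{2}}{\left(-7 - 6\right) 6} + 168 = \frac{-3 + 13 + 8 \left(\left(-13\right) 6\right)^{2}}{\left(-13\right) 6} + 168 = \frac{-3 + 13 + 8 \left(-78\right)^{2}}{-78} + 168 = - \frac{-3 + 13 + 8 \cdot 6084}{78} + 168 = - \frac{-3 + 13 + 48672}{78} + 168 = \left(- \frac{1}{78}\right) 48682 + 168 = - \frac{24341}{39} + 168 = - \frac{17789}{39}$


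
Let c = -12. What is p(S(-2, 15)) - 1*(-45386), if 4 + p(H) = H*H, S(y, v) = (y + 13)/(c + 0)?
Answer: 6535129/144 ≈ 45383.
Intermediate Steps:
S(y, v) = -13/12 - y/12 (S(y, v) = (y + 13)/(-12 + 0) = (13 + y)/(-12) = (13 + y)*(-1/12) = -13/12 - y/12)
p(H) = -4 + H² (p(H) = -4 + H*H = -4 + H²)
p(S(-2, 15)) - 1*(-45386) = (-4 + (-13/12 - 1/12*(-2))²) - 1*(-45386) = (-4 + (-13/12 + ⅙)²) + 45386 = (-4 + (-11/12)²) + 45386 = (-4 + 121/144) + 45386 = -455/144 + 45386 = 6535129/144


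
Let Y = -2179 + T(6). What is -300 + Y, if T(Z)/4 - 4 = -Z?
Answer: -2487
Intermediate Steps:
T(Z) = 16 - 4*Z (T(Z) = 16 + 4*(-Z) = 16 - 4*Z)
Y = -2187 (Y = -2179 + (16 - 4*6) = -2179 + (16 - 24) = -2179 - 8 = -2187)
-300 + Y = -300 - 2187 = -2487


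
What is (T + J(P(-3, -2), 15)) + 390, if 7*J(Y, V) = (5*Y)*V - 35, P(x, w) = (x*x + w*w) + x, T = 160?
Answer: 4565/7 ≈ 652.14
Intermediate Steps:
P(x, w) = x + w**2 + x**2 (P(x, w) = (x**2 + w**2) + x = (w**2 + x**2) + x = x + w**2 + x**2)
J(Y, V) = -5 + 5*V*Y/7 (J(Y, V) = ((5*Y)*V - 35)/7 = (5*V*Y - 35)/7 = (-35 + 5*V*Y)/7 = -5 + 5*V*Y/7)
(T + J(P(-3, -2), 15)) + 390 = (160 + (-5 + (5/7)*15*(-3 + (-2)**2 + (-3)**2))) + 390 = (160 + (-5 + (5/7)*15*(-3 + 4 + 9))) + 390 = (160 + (-5 + (5/7)*15*10)) + 390 = (160 + (-5 + 750/7)) + 390 = (160 + 715/7) + 390 = 1835/7 + 390 = 4565/7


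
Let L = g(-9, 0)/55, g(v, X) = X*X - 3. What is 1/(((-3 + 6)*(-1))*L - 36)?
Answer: -55/1971 ≈ -0.027905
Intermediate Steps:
g(v, X) = -3 + X² (g(v, X) = X² - 3 = -3 + X²)
L = -3/55 (L = (-3 + 0²)/55 = (-3 + 0)*(1/55) = -3*1/55 = -3/55 ≈ -0.054545)
1/(((-3 + 6)*(-1))*L - 36) = 1/(((-3 + 6)*(-1))*(-3/55) - 36) = 1/((3*(-1))*(-3/55) - 36) = 1/(-3*(-3/55) - 36) = 1/(9/55 - 36) = 1/(-1971/55) = -55/1971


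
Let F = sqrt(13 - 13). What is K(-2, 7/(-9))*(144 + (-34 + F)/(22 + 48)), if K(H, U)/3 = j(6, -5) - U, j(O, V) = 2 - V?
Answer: 10046/3 ≈ 3348.7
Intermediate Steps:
F = 0 (F = sqrt(0) = 0)
K(H, U) = 21 - 3*U (K(H, U) = 3*((2 - 1*(-5)) - U) = 3*((2 + 5) - U) = 3*(7 - U) = 21 - 3*U)
K(-2, 7/(-9))*(144 + (-34 + F)/(22 + 48)) = (21 - 21/(-9))*(144 + (-34 + 0)/(22 + 48)) = (21 - 21*(-1)/9)*(144 - 34/70) = (21 - 3*(-7/9))*(144 - 34*1/70) = (21 + 7/3)*(144 - 17/35) = (70/3)*(5023/35) = 10046/3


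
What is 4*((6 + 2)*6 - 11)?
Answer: 148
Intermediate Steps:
4*((6 + 2)*6 - 11) = 4*(8*6 - 11) = 4*(48 - 11) = 4*37 = 148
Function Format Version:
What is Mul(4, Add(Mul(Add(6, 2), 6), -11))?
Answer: 148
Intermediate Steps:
Mul(4, Add(Mul(Add(6, 2), 6), -11)) = Mul(4, Add(Mul(8, 6), -11)) = Mul(4, Add(48, -11)) = Mul(4, 37) = 148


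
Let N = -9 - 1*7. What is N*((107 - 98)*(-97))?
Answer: 13968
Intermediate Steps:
N = -16 (N = -9 - 7 = -16)
N*((107 - 98)*(-97)) = -16*(107 - 98)*(-97) = -144*(-97) = -16*(-873) = 13968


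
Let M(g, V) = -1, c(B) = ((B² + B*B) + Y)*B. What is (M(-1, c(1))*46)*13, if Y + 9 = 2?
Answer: -598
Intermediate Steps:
Y = -7 (Y = -9 + 2 = -7)
c(B) = B*(-7 + 2*B²) (c(B) = ((B² + B*B) - 7)*B = ((B² + B²) - 7)*B = (2*B² - 7)*B = (-7 + 2*B²)*B = B*(-7 + 2*B²))
(M(-1, c(1))*46)*13 = -1*46*13 = -46*13 = -598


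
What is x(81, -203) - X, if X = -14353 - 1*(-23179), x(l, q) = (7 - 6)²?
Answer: -8825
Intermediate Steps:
x(l, q) = 1 (x(l, q) = 1² = 1)
X = 8826 (X = -14353 + 23179 = 8826)
x(81, -203) - X = 1 - 1*8826 = 1 - 8826 = -8825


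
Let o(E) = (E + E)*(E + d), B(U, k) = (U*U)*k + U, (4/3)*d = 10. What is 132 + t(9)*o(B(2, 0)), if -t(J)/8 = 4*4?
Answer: -4732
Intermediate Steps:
d = 15/2 (d = (¾)*10 = 15/2 ≈ 7.5000)
t(J) = -128 (t(J) = -32*4 = -8*16 = -128)
B(U, k) = U + k*U² (B(U, k) = U²*k + U = k*U² + U = U + k*U²)
o(E) = 2*E*(15/2 + E) (o(E) = (E + E)*(E + 15/2) = (2*E)*(15/2 + E) = 2*E*(15/2 + E))
132 + t(9)*o(B(2, 0)) = 132 - 128*2*(1 + 2*0)*(15 + 2*(2*(1 + 2*0))) = 132 - 128*2*(1 + 0)*(15 + 2*(2*(1 + 0))) = 132 - 128*2*1*(15 + 2*(2*1)) = 132 - 256*(15 + 2*2) = 132 - 256*(15 + 4) = 132 - 256*19 = 132 - 128*38 = 132 - 4864 = -4732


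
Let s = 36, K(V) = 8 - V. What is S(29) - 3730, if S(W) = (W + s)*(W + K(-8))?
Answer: -805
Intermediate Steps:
S(W) = (16 + W)*(36 + W) (S(W) = (W + 36)*(W + (8 - 1*(-8))) = (36 + W)*(W + (8 + 8)) = (36 + W)*(W + 16) = (36 + W)*(16 + W) = (16 + W)*(36 + W))
S(29) - 3730 = (576 + 29² + 52*29) - 3730 = (576 + 841 + 1508) - 3730 = 2925 - 3730 = -805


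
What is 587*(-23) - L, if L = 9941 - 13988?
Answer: -9454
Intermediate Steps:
L = -4047
587*(-23) - L = 587*(-23) - 1*(-4047) = -13501 + 4047 = -9454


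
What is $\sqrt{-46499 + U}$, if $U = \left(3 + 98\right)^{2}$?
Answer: $i \sqrt{36298} \approx 190.52 i$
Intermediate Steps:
$U = 10201$ ($U = 101^{2} = 10201$)
$\sqrt{-46499 + U} = \sqrt{-46499 + 10201} = \sqrt{-36298} = i \sqrt{36298}$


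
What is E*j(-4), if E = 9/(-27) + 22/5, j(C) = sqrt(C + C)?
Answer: 122*I*sqrt(2)/15 ≈ 11.502*I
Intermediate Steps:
j(C) = sqrt(2)*sqrt(C) (j(C) = sqrt(2*C) = sqrt(2)*sqrt(C))
E = 61/15 (E = 9*(-1/27) + 22*(1/5) = -1/3 + 22/5 = 61/15 ≈ 4.0667)
E*j(-4) = 61*(sqrt(2)*sqrt(-4))/15 = 61*(sqrt(2)*(2*I))/15 = 61*(2*I*sqrt(2))/15 = 122*I*sqrt(2)/15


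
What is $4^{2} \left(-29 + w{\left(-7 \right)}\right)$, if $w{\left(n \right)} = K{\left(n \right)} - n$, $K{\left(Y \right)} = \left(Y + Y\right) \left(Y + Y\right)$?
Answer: $2784$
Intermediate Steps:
$K{\left(Y \right)} = 4 Y^{2}$ ($K{\left(Y \right)} = 2 Y 2 Y = 4 Y^{2}$)
$w{\left(n \right)} = - n + 4 n^{2}$ ($w{\left(n \right)} = 4 n^{2} - n = - n + 4 n^{2}$)
$4^{2} \left(-29 + w{\left(-7 \right)}\right) = 4^{2} \left(-29 - 7 \left(-1 + 4 \left(-7\right)\right)\right) = 16 \left(-29 - 7 \left(-1 - 28\right)\right) = 16 \left(-29 - -203\right) = 16 \left(-29 + 203\right) = 16 \cdot 174 = 2784$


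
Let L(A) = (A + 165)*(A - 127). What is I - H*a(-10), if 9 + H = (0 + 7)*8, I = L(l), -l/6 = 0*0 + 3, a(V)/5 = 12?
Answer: -24135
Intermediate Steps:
a(V) = 60 (a(V) = 5*12 = 60)
l = -18 (l = -6*(0*0 + 3) = -6*(0 + 3) = -6*3 = -18)
L(A) = (-127 + A)*(165 + A) (L(A) = (165 + A)*(-127 + A) = (-127 + A)*(165 + A))
I = -21315 (I = -20955 + (-18)² + 38*(-18) = -20955 + 324 - 684 = -21315)
H = 47 (H = -9 + (0 + 7)*8 = -9 + 7*8 = -9 + 56 = 47)
I - H*a(-10) = -21315 - 47*60 = -21315 - 1*2820 = -21315 - 2820 = -24135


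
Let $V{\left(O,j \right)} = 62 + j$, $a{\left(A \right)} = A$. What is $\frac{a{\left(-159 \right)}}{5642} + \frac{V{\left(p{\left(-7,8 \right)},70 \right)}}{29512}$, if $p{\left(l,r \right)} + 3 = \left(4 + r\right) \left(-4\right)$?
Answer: $- \frac{1137}{47957} \approx -0.023709$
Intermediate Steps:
$p{\left(l,r \right)} = -19 - 4 r$ ($p{\left(l,r \right)} = -3 + \left(4 + r\right) \left(-4\right) = -3 - \left(16 + 4 r\right) = -19 - 4 r$)
$\frac{a{\left(-159 \right)}}{5642} + \frac{V{\left(p{\left(-7,8 \right)},70 \right)}}{29512} = - \frac{159}{5642} + \frac{62 + 70}{29512} = \left(-159\right) \frac{1}{5642} + 132 \cdot \frac{1}{29512} = - \frac{159}{5642} + \frac{33}{7378} = - \frac{1137}{47957}$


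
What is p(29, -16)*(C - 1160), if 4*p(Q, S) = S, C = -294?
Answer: 5816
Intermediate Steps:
p(Q, S) = S/4
p(29, -16)*(C - 1160) = ((¼)*(-16))*(-294 - 1160) = -4*(-1454) = 5816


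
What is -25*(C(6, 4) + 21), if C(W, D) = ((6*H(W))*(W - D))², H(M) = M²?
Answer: -4666125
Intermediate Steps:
C(W, D) = 36*W⁴*(W - D)² (C(W, D) = ((6*W²)*(W - D))² = (6*W²*(W - D))² = 36*W⁴*(W - D)²)
-25*(C(6, 4) + 21) = -25*(36*6⁴*(4 - 1*6)² + 21) = -25*(36*1296*(4 - 6)² + 21) = -25*(36*1296*(-2)² + 21) = -25*(36*1296*4 + 21) = -25*(186624 + 21) = -25*186645 = -4666125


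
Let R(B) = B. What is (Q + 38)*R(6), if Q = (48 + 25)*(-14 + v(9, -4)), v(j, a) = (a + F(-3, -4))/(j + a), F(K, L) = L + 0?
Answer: -33024/5 ≈ -6604.8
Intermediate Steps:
F(K, L) = L
v(j, a) = (-4 + a)/(a + j) (v(j, a) = (a - 4)/(j + a) = (-4 + a)/(a + j))
Q = -5694/5 (Q = (48 + 25)*(-14 + (-4 - 4)/(-4 + 9)) = 73*(-14 - 8/5) = 73*(-78/5) = -5694/5 ≈ -1138.8)
(Q + 38)*R(6) = (-5694/5 + 38)*6 = -5504/5*6 = -33024/5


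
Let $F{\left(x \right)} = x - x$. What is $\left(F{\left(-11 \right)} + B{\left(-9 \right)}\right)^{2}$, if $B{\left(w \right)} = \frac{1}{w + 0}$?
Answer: $\frac{1}{81} \approx 0.012346$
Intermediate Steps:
$B{\left(w \right)} = \frac{1}{w}$
$F{\left(x \right)} = 0$
$\left(F{\left(-11 \right)} + B{\left(-9 \right)}\right)^{2} = \left(0 + \frac{1}{-9}\right)^{2} = \left(0 - \frac{1}{9}\right)^{2} = \left(- \frac{1}{9}\right)^{2} = \frac{1}{81}$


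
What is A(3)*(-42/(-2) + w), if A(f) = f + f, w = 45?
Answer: 396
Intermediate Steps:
A(f) = 2*f
A(3)*(-42/(-2) + w) = (2*3)*(-42/(-2) + 45) = 6*(-42*(-½) + 45) = 6*(21 + 45) = 6*66 = 396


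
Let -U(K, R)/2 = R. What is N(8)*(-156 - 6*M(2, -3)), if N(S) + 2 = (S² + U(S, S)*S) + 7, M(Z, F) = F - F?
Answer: 9204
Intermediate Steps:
U(K, R) = -2*R
M(Z, F) = 0
N(S) = 5 - S² (N(S) = -2 + ((S² + (-2*S)*S) + 7) = -2 + ((S² - 2*S²) + 7) = -2 + (-S² + 7) = -2 + (7 - S²) = 5 - S²)
N(8)*(-156 - 6*M(2, -3)) = (5 - 1*8²)*(-156 - 6*0) = (5 - 1*64)*(-156 + 0) = (5 - 64)*(-156) = -59*(-156) = 9204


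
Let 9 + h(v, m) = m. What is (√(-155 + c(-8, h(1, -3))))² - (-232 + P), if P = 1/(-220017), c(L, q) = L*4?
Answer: 9900766/220017 ≈ 45.000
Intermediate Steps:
h(v, m) = -9 + m
c(L, q) = 4*L
P = -1/220017 ≈ -4.5451e-6
(√(-155 + c(-8, h(1, -3))))² - (-232 + P) = (√(-155 + 4*(-8)))² - (-232 - 1/220017) = (√(-155 - 32))² - 1*(-51043945/220017) = (√(-187))² + 51043945/220017 = (I*√187)² + 51043945/220017 = -187 + 51043945/220017 = 9900766/220017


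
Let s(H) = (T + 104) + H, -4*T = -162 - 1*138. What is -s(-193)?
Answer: 14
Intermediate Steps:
T = 75 (T = -(-162 - 1*138)/4 = -(-162 - 138)/4 = -¼*(-300) = 75)
s(H) = 179 + H (s(H) = (75 + 104) + H = 179 + H)
-s(-193) = -(179 - 193) = -1*(-14) = 14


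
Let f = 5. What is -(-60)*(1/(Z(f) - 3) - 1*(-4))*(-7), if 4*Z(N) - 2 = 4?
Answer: -1400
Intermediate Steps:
Z(N) = 3/2 (Z(N) = ½ + (¼)*4 = ½ + 1 = 3/2)
-(-60)*(1/(Z(f) - 3) - 1*(-4))*(-7) = -(-60)*(1/(3/2 - 3) - 1*(-4))*(-7) = -(-60)*(1/(-3/2) + 4)*(-7) = -(-60)*(-⅔ + 4)*(-7) = -(-60)*10/3*(-7) = -15*(-40/3)*(-7) = 200*(-7) = -1400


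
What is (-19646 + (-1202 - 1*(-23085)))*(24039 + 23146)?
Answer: 105552845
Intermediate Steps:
(-19646 + (-1202 - 1*(-23085)))*(24039 + 23146) = (-19646 + (-1202 + 23085))*47185 = (-19646 + 21883)*47185 = 2237*47185 = 105552845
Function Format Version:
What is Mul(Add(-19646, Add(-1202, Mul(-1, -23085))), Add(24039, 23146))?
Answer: 105552845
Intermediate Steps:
Mul(Add(-19646, Add(-1202, Mul(-1, -23085))), Add(24039, 23146)) = Mul(Add(-19646, Add(-1202, 23085)), 47185) = Mul(Add(-19646, 21883), 47185) = Mul(2237, 47185) = 105552845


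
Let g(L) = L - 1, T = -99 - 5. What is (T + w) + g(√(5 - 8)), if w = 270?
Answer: 165 + I*√3 ≈ 165.0 + 1.732*I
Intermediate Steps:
T = -104
g(L) = -1 + L
(T + w) + g(√(5 - 8)) = (-104 + 270) + (-1 + √(5 - 8)) = 166 + (-1 + √(-3)) = 166 + (-1 + I*√3) = 165 + I*√3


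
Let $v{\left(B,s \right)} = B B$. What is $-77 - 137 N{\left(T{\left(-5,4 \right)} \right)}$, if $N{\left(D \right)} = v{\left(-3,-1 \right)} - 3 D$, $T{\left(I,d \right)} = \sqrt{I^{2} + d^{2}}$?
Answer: $-1310 + 411 \sqrt{41} \approx 1321.7$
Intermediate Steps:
$v{\left(B,s \right)} = B^{2}$
$N{\left(D \right)} = 9 - 3 D$ ($N{\left(D \right)} = \left(-3\right)^{2} - 3 D = 9 - 3 D$)
$-77 - 137 N{\left(T{\left(-5,4 \right)} \right)} = -77 - 137 \left(9 - 3 \sqrt{\left(-5\right)^{2} + 4^{2}}\right) = -77 - 137 \left(9 - 3 \sqrt{25 + 16}\right) = -77 - 137 \left(9 - 3 \sqrt{41}\right) = -77 - \left(1233 - 411 \sqrt{41}\right) = -1310 + 411 \sqrt{41}$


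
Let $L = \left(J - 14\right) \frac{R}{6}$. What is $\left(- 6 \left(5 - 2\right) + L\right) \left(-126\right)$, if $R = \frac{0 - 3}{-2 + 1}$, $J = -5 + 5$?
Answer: $3150$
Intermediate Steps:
$J = 0$
$R = 3$ ($R = - \frac{3}{-1} = \left(-3\right) \left(-1\right) = 3$)
$L = -7$ ($L = \left(0 - 14\right) \frac{3}{6} = \left(0 - 14\right) 3 \cdot \frac{1}{6} = \left(-14\right) \frac{1}{2} = -7$)
$\left(- 6 \left(5 - 2\right) + L\right) \left(-126\right) = \left(- 6 \left(5 - 2\right) - 7\right) \left(-126\right) = \left(\left(-6\right) 3 - 7\right) \left(-126\right) = \left(-18 - 7\right) \left(-126\right) = \left(-25\right) \left(-126\right) = 3150$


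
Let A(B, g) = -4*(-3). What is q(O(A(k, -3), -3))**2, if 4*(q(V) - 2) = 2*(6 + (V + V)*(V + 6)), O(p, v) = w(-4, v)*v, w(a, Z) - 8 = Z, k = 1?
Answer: 19600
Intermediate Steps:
w(a, Z) = 8 + Z
A(B, g) = 12
O(p, v) = v*(8 + v) (O(p, v) = (8 + v)*v = v*(8 + v))
q(V) = 5 + V*(6 + V) (q(V) = 2 + (2*(6 + (V + V)*(V + 6)))/4 = 2 + (2*(6 + (2*V)*(6 + V)))/4 = 2 + (2*(6 + 2*V*(6 + V)))/4 = 2 + (12 + 4*V*(6 + V))/4 = 2 + (3 + V*(6 + V)) = 5 + V*(6 + V))
q(O(A(k, -3), -3))**2 = (5 + (-3*(8 - 3))**2 + 6*(-3*(8 - 3)))**2 = (5 + (-3*5)**2 + 6*(-3*5))**2 = (5 + (-15)**2 + 6*(-15))**2 = (5 + 225 - 90)**2 = 140**2 = 19600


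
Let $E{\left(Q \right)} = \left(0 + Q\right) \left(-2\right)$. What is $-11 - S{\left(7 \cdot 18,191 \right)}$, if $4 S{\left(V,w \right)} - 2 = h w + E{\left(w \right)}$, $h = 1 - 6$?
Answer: $\frac{1291}{4} \approx 322.75$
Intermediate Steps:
$h = -5$ ($h = 1 - 6 = -5$)
$E{\left(Q \right)} = - 2 Q$ ($E{\left(Q \right)} = Q \left(-2\right) = - 2 Q$)
$S{\left(V,w \right)} = \frac{1}{2} - \frac{7 w}{4}$ ($S{\left(V,w \right)} = \frac{1}{2} + \frac{- 5 w - 2 w}{4} = \frac{1}{2} + \frac{\left(-7\right) w}{4} = \frac{1}{2} - \frac{7 w}{4}$)
$-11 - S{\left(7 \cdot 18,191 \right)} = -11 - \left(\frac{1}{2} - \frac{1337}{4}\right) = -11 - - \frac{1335}{4} = -11 + \frac{1335}{4} = \frac{1291}{4}$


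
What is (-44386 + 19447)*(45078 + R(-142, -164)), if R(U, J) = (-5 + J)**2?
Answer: -1836483021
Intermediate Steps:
(-44386 + 19447)*(45078 + R(-142, -164)) = (-44386 + 19447)*(45078 + (-5 - 164)**2) = -24939*(45078 + (-169)**2) = -24939*(45078 + 28561) = -24939*73639 = -1836483021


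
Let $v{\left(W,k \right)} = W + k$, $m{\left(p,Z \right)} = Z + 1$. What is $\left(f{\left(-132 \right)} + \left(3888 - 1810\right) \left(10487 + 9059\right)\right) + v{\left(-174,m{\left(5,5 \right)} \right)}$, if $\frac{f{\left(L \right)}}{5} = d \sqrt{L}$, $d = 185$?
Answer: $40616420 + 1850 i \sqrt{33} \approx 4.0616 \cdot 10^{7} + 10627.0 i$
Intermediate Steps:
$f{\left(L \right)} = 925 \sqrt{L}$ ($f{\left(L \right)} = 5 \cdot 185 \sqrt{L} = 925 \sqrt{L}$)
$m{\left(p,Z \right)} = 1 + Z$
$\left(f{\left(-132 \right)} + \left(3888 - 1810\right) \left(10487 + 9059\right)\right) + v{\left(-174,m{\left(5,5 \right)} \right)} = \left(925 \sqrt{-132} + \left(3888 - 1810\right) \left(10487 + 9059\right)\right) + \left(-174 + \left(1 + 5\right)\right) = \left(925 \cdot 2 i \sqrt{33} + 2078 \cdot 19546\right) + \left(-174 + 6\right) = \left(1850 i \sqrt{33} + 40616588\right) - 168 = \left(40616588 + 1850 i \sqrt{33}\right) - 168 = 40616420 + 1850 i \sqrt{33}$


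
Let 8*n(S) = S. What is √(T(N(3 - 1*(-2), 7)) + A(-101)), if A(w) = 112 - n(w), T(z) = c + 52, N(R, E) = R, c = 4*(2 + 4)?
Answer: √3210/4 ≈ 14.164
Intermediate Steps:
n(S) = S/8
c = 24 (c = 4*6 = 24)
T(z) = 76 (T(z) = 24 + 52 = 76)
A(w) = 112 - w/8
√(T(N(3 - 1*(-2), 7)) + A(-101)) = √(76 + (112 - ⅛*(-101))) = √(76 + (112 + 101/8)) = √(76 + 997/8) = √(1605/8) = √3210/4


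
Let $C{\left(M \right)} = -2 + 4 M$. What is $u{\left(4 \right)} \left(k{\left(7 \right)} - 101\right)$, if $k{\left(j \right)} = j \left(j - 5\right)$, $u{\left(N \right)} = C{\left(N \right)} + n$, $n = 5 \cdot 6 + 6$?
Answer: $-4350$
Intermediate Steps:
$n = 36$ ($n = 30 + 6 = 36$)
$u{\left(N \right)} = 34 + 4 N$ ($u{\left(N \right)} = \left(-2 + 4 N\right) + 36 = 34 + 4 N$)
$k{\left(j \right)} = j \left(-5 + j\right)$
$u{\left(4 \right)} \left(k{\left(7 \right)} - 101\right) = \left(34 + 4 \cdot 4\right) \left(7 \left(-5 + 7\right) - 101\right) = \left(34 + 16\right) \left(7 \cdot 2 - 101\right) = 50 \left(14 - 101\right) = 50 \left(-87\right) = -4350$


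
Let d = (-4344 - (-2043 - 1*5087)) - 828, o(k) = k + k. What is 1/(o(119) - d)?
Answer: -1/1720 ≈ -0.00058139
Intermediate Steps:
o(k) = 2*k
d = 1958 (d = (-4344 - (-2043 - 5087)) - 828 = (-4344 - 1*(-7130)) - 828 = (-4344 + 7130) - 828 = 2786 - 828 = 1958)
1/(o(119) - d) = 1/(2*119 - 1*1958) = 1/(238 - 1958) = 1/(-1720) = -1/1720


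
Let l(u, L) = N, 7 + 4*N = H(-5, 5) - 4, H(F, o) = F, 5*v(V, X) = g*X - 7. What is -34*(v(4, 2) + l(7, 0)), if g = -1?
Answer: 986/5 ≈ 197.20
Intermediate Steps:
v(V, X) = -7/5 - X/5 (v(V, X) = (-X - 7)/5 = (-7 - X)/5 = -7/5 - X/5)
N = -4 (N = -7/4 + (-5 - 4)/4 = -7/4 + (¼)*(-9) = -7/4 - 9/4 = -4)
l(u, L) = -4
-34*(v(4, 2) + l(7, 0)) = -34*((-7/5 - ⅕*2) - 4) = -34*((-7/5 - ⅖) - 4) = -34*(-9/5 - 4) = -34*(-29/5) = 986/5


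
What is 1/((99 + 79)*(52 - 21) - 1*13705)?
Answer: -1/8187 ≈ -0.00012214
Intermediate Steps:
1/((99 + 79)*(52 - 21) - 1*13705) = 1/(178*31 - 13705) = 1/(5518 - 13705) = 1/(-8187) = -1/8187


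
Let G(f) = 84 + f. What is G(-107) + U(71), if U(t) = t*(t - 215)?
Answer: -10247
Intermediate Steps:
U(t) = t*(-215 + t)
G(-107) + U(71) = (84 - 107) + 71*(-215 + 71) = -23 + 71*(-144) = -23 - 10224 = -10247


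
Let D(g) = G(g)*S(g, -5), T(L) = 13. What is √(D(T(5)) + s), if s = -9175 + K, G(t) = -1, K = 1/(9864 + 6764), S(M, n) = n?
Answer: I*√633854201163/8314 ≈ 95.76*I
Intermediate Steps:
K = 1/16628 ≈ 6.0140e-5
D(g) = 5 (D(g) = -1*(-5) = 5)
s = -152561899/16628 (s = -9175 + 1/16628 = -152561899/16628 ≈ -9175.0)
√(D(T(5)) + s) = √(5 - 152561899/16628) = √(-152478759/16628) = I*√633854201163/8314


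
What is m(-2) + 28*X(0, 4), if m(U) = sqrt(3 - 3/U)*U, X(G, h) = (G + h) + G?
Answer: 112 - 3*sqrt(2) ≈ 107.76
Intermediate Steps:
X(G, h) = h + 2*G
m(U) = U*sqrt(3 - 3/U)
m(-2) + 28*X(0, 4) = -2*sqrt(3)*sqrt((-1 - 2)/(-2)) + 28*(4 + 2*0) = -2*sqrt(3)*sqrt(-1/2*(-3)) + 28*(4 + 0) = -2*sqrt(3)*sqrt(3/2) + 28*4 = -2*sqrt(3)*sqrt(6)/2 + 112 = -3*sqrt(2) + 112 = 112 - 3*sqrt(2)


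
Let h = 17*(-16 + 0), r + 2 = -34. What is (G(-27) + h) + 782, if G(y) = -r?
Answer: 546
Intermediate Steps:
r = -36 (r = -2 - 34 = -36)
G(y) = 36 (G(y) = -1*(-36) = 36)
h = -272 (h = 17*(-16) = -272)
(G(-27) + h) + 782 = (36 - 272) + 782 = -236 + 782 = 546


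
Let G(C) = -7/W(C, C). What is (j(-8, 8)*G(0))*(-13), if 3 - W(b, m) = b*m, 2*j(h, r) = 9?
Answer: 273/2 ≈ 136.50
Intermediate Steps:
j(h, r) = 9/2 (j(h, r) = (1/2)*9 = 9/2)
W(b, m) = 3 - b*m
G(C) = -7/(3 - C**2) (G(C) = -7/(3 - C*C) = -7/(3 - C**2))
(j(-8, 8)*G(0))*(-13) = (9*(7/(-3 + 0**2))/2)*(-13) = (9*(7/(-3 + 0))/2)*(-13) = (9*(7/(-3))/2)*(-13) = (9*(7*(-1/3))/2)*(-13) = ((9/2)*(-7/3))*(-13) = -21/2*(-13) = 273/2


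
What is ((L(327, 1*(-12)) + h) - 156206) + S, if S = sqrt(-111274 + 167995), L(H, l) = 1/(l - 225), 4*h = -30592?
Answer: -38833399/237 + sqrt(56721) ≈ -1.6362e+5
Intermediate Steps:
h = -7648 (h = (1/4)*(-30592) = -7648)
L(H, l) = 1/(-225 + l)
S = sqrt(56721) ≈ 238.16
((L(327, 1*(-12)) + h) - 156206) + S = ((1/(-225 + 1*(-12)) - 7648) - 156206) + sqrt(56721) = ((1/(-225 - 12) - 7648) - 156206) + sqrt(56721) = ((1/(-237) - 7648) - 156206) + sqrt(56721) = ((-1/237 - 7648) - 156206) + sqrt(56721) = (-1812577/237 - 156206) + sqrt(56721) = -38833399/237 + sqrt(56721)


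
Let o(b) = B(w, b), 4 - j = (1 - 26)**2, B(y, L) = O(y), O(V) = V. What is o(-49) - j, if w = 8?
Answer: 629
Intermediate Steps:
B(y, L) = y
j = -621 (j = 4 - (1 - 26)**2 = 4 - 1*(-25)**2 = 4 - 1*625 = 4 - 625 = -621)
o(b) = 8
o(-49) - j = 8 - 1*(-621) = 8 + 621 = 629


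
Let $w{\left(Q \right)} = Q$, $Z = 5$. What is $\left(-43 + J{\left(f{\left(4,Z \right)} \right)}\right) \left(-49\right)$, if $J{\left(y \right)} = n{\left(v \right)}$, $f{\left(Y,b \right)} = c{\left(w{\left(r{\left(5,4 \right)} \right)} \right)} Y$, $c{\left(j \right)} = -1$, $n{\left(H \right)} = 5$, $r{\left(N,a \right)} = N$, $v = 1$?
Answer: $1862$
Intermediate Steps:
$f{\left(Y,b \right)} = - Y$
$J{\left(y \right)} = 5$
$\left(-43 + J{\left(f{\left(4,Z \right)} \right)}\right) \left(-49\right) = \left(-43 + 5\right) \left(-49\right) = \left(-38\right) \left(-49\right) = 1862$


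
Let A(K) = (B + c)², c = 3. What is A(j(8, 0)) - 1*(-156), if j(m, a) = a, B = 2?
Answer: 181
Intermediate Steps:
A(K) = 25 (A(K) = (2 + 3)² = 5² = 25)
A(j(8, 0)) - 1*(-156) = 25 - 1*(-156) = 25 + 156 = 181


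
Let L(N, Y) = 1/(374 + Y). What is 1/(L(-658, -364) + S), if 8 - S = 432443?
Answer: -10/4324349 ≈ -2.3125e-6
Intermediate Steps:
S = -432435 (S = 8 - 1*432443 = 8 - 432443 = -432435)
1/(L(-658, -364) + S) = 1/(1/(374 - 364) - 432435) = 1/(1/10 - 432435) = 1/(⅒ - 432435) = 1/(-4324349/10) = -10/4324349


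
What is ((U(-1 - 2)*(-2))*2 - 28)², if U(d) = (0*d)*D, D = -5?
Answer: 784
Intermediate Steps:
U(d) = 0 (U(d) = (0*d)*(-5) = 0*(-5) = 0)
((U(-1 - 2)*(-2))*2 - 28)² = ((0*(-2))*2 - 28)² = (0*2 - 28)² = (0 - 28)² = (-28)² = 784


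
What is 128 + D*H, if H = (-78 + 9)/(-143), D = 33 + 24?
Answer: 22237/143 ≈ 155.50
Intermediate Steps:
D = 57
H = 69/143 (H = -69*(-1/143) = 69/143 ≈ 0.48252)
128 + D*H = 128 + 57*(69/143) = 128 + 3933/143 = 22237/143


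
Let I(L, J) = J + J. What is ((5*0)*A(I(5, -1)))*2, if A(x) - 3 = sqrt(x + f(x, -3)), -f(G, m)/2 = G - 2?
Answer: 0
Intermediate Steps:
f(G, m) = 4 - 2*G (f(G, m) = -2*(G - 2) = -2*(-2 + G) = 4 - 2*G)
I(L, J) = 2*J
A(x) = 3 + sqrt(4 - x) (A(x) = 3 + sqrt(x + (4 - 2*x)) = 3 + sqrt(4 - x))
((5*0)*A(I(5, -1)))*2 = ((5*0)*(3 + sqrt(4 - 2*(-1))))*2 = (0*(3 + sqrt(4 - 1*(-2))))*2 = (0*(3 + sqrt(4 + 2)))*2 = (0*(3 + sqrt(6)))*2 = 0*2 = 0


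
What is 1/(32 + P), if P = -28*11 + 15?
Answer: -1/261 ≈ -0.0038314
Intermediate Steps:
P = -293 (P = -308 + 15 = -293)
1/(32 + P) = 1/(32 - 293) = 1/(-261) = -1/261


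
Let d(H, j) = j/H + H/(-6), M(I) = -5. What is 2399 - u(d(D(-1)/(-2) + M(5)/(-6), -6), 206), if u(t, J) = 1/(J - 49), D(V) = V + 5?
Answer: 376642/157 ≈ 2399.0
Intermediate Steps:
D(V) = 5 + V
d(H, j) = -H/6 + j/H (d(H, j) = j/H + H*(-1/6) = j/H - H/6 = -H/6 + j/H)
u(t, J) = 1/(-49 + J)
2399 - u(d(D(-1)/(-2) + M(5)/(-6), -6), 206) = 2399 - 1/(-49 + 206) = 2399 - 1/157 = 376642/157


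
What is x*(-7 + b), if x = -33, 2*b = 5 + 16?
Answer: -231/2 ≈ -115.50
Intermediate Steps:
b = 21/2 (b = (5 + 16)/2 = (½)*21 = 21/2 ≈ 10.500)
x*(-7 + b) = -33*(-7 + 21/2) = -33*7/2 = -231/2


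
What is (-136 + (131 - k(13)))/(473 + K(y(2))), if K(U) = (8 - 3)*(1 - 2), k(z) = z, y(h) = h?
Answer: -1/26 ≈ -0.038462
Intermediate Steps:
K(U) = -5 (K(U) = 5*(-1) = -5)
(-136 + (131 - k(13)))/(473 + K(y(2))) = (-136 + (131 - 1*13))/(473 - 5) = (-136 + (131 - 13))/468 = (-136 + 118)*(1/468) = -18*1/468 = -1/26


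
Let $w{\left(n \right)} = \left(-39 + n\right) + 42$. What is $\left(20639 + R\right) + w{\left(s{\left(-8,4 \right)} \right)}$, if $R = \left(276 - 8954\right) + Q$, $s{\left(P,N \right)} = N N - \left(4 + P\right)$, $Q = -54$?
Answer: $11930$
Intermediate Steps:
$s{\left(P,N \right)} = -4 + N^{2} - P$ ($s{\left(P,N \right)} = N^{2} - \left(4 + P\right) = -4 + N^{2} - P$)
$w{\left(n \right)} = 3 + n$
$R = -8732$ ($R = \left(276 - 8954\right) - 54 = -8678 - 54 = -8732$)
$\left(20639 + R\right) + w{\left(s{\left(-8,4 \right)} \right)} = \left(20639 - 8732\right) + \left(3 - \left(-4 - 16\right)\right) = 11907 + \left(3 + \left(-4 + 16 + 8\right)\right) = 11907 + \left(3 + 20\right) = 11907 + 23 = 11930$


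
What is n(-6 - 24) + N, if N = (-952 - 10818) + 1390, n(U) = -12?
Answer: -10392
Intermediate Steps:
N = -10380 (N = -11770 + 1390 = -10380)
n(-6 - 24) + N = -12 - 10380 = -10392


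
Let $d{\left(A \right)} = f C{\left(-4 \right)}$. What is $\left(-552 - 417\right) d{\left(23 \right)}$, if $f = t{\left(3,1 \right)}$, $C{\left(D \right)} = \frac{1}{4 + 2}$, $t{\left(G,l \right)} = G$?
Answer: $- \frac{969}{2} \approx -484.5$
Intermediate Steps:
$C{\left(D \right)} = \frac{1}{6}$
$f = 3$
$d{\left(A \right)} = \frac{1}{2}$ ($d{\left(A \right)} = 3 \cdot \frac{1}{6} = \frac{1}{2}$)
$\left(-552 - 417\right) d{\left(23 \right)} = \left(-552 - 417\right) \frac{1}{2} = \left(-969\right) \frac{1}{2} = - \frac{969}{2}$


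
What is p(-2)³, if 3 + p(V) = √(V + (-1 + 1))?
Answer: -9 + 25*I*√2 ≈ -9.0 + 35.355*I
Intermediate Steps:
p(V) = -3 + √V (p(V) = -3 + √(V + (-1 + 1)) = -3 + √(V + 0) = -3 + √V)
p(-2)³ = (-3 + √(-2))³ = (-3 + I*√2)³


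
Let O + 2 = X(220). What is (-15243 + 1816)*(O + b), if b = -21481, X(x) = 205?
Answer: 285699706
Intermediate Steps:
O = 203 (O = -2 + 205 = 203)
(-15243 + 1816)*(O + b) = (-15243 + 1816)*(203 - 21481) = -13427*(-21278) = 285699706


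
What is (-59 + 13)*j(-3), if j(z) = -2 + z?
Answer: 230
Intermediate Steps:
(-59 + 13)*j(-3) = (-59 + 13)*(-2 - 3) = -46*(-5) = 230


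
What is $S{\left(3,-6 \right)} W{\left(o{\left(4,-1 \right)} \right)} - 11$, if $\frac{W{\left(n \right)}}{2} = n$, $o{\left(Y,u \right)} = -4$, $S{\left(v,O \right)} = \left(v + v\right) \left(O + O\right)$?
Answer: $565$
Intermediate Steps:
$S{\left(v,O \right)} = 4 O v$ ($S{\left(v,O \right)} = 2 v 2 O = 4 O v$)
$W{\left(n \right)} = 2 n$
$S{\left(3,-6 \right)} W{\left(o{\left(4,-1 \right)} \right)} - 11 = 4 \left(-6\right) 3 \cdot 2 \left(-4\right) - 11 = \left(-72\right) \left(-8\right) - 11 = 576 - 11 = 565$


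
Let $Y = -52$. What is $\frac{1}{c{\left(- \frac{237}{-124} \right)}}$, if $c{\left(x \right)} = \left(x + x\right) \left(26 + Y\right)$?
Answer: $- \frac{31}{3081} \approx -0.010062$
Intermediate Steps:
$c{\left(x \right)} = - 52 x$ ($c{\left(x \right)} = \left(x + x\right) \left(26 - 52\right) = 2 x \left(-26\right) = - 52 x$)
$\frac{1}{c{\left(- \frac{237}{-124} \right)}} = \frac{1}{\left(-52\right) \left(- \frac{237}{-124}\right)} = \frac{1}{\left(-52\right) \left(\left(-237\right) \left(- \frac{1}{124}\right)\right)} = \frac{1}{\left(-52\right) \frac{237}{124}} = \frac{1}{- \frac{3081}{31}} = - \frac{31}{3081}$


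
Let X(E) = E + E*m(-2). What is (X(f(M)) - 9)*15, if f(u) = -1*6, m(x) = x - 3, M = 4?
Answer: 225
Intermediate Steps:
m(x) = -3 + x
f(u) = -6
X(E) = -4*E (X(E) = E + E*(-3 - 2) = E + E*(-5) = E - 5*E = -4*E)
(X(f(M)) - 9)*15 = (-4*(-6) - 9)*15 = (24 - 9)*15 = 15*15 = 225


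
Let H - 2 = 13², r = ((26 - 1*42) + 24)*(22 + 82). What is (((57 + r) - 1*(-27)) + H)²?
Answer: 1181569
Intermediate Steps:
r = 832 (r = ((26 - 42) + 24)*104 = (-16 + 24)*104 = 8*104 = 832)
H = 171 (H = 2 + 13² = 2 + 169 = 171)
(((57 + r) - 1*(-27)) + H)² = (((57 + 832) - 1*(-27)) + 171)² = ((889 + 27) + 171)² = (916 + 171)² = 1087² = 1181569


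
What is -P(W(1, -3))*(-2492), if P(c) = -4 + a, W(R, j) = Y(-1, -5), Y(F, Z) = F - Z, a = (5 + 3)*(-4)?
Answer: -89712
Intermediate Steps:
a = -32 (a = 8*(-4) = -32)
W(R, j) = 4 (W(R, j) = -1 - 1*(-5) = -1 + 5 = 4)
P(c) = -36 (P(c) = -4 - 32 = -36)
-P(W(1, -3))*(-2492) = -(-36)*(-2492) = -1*89712 = -89712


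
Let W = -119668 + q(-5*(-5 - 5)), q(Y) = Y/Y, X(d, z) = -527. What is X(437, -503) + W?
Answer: -120194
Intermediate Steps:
q(Y) = 1
W = -119667 (W = -119668 + 1 = -119667)
X(437, -503) + W = -527 - 119667 = -120194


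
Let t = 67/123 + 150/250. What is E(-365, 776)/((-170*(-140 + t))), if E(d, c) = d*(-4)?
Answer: 44895/725866 ≈ 0.061850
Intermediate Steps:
E(d, c) = -4*d
t = 704/615 (t = 67*(1/123) + 150*(1/250) = 67/123 + ⅗ = 704/615 ≈ 1.1447)
E(-365, 776)/((-170*(-140 + t))) = (-4*(-365))/((-170*(-140 + 704/615))) = 1460/((-170*(-85396/615))) = 1460/(2903464/123) = 1460*(123/2903464) = 44895/725866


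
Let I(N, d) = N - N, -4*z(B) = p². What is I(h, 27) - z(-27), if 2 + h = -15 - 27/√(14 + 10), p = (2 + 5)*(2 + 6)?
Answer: 784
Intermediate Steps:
p = 56 (p = 7*8 = 56)
z(B) = -784 (z(B) = -¼*56² = -¼*3136 = -784)
h = -17 - 9*√6/4 (h = -2 + (-15 - 27/√(14 + 10)) = -2 + (-15 - 27*√6/12) = -2 + (-15 - 9*√6/4) = -17 - 9*√6/4 ≈ -22.511)
I(N, d) = 0
I(h, 27) - z(-27) = 0 - 1*(-784) = 0 + 784 = 784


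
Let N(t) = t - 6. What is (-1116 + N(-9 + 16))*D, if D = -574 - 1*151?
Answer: 808375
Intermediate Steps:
N(t) = -6 + t
D = -725 (D = -574 - 151 = -725)
(-1116 + N(-9 + 16))*D = (-1116 + (-6 + (-9 + 16)))*(-725) = (-1116 + (-6 + 7))*(-725) = (-1116 + 1)*(-725) = -1115*(-725) = 808375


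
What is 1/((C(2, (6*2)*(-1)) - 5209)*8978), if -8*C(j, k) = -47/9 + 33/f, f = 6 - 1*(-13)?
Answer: -171/7996385881 ≈ -2.1385e-8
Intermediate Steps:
f = 19 (f = 6 + 13 = 19)
C(j, k) = 149/342 (C(j, k) = -(-47/9 + 33/19)/8 = -⅛*(-596/171) = 149/342)
1/((C(2, (6*2)*(-1)) - 5209)*8978) = 1/((149/342 - 5209)*8978) = (1/8978)/(-1781329/342) = -342/1781329*1/8978 = -171/7996385881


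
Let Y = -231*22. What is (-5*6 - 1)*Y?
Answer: 157542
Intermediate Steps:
Y = -5082
(-5*6 - 1)*Y = (-5*6 - 1)*(-5082) = (-30 - 1)*(-5082) = -31*(-5082) = 157542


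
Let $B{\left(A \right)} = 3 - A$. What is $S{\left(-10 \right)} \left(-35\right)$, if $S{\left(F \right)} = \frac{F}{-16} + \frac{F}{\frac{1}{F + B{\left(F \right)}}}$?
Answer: $\frac{8225}{8} \approx 1028.1$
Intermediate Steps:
$S{\left(F \right)} = \frac{47 F}{16}$ ($S{\left(F \right)} = \frac{F}{-16} + \frac{F}{\frac{1}{F - \left(-3 + F\right)}} = F \left(- \frac{1}{16}\right) + \frac{F}{\frac{1}{3}} = - \frac{F}{16} + F \frac{1}{\frac{1}{3}} = - \frac{F}{16} + F 3 = - \frac{F}{16} + 3 F = \frac{47 F}{16}$)
$S{\left(-10 \right)} \left(-35\right) = \frac{47}{16} \left(-10\right) \left(-35\right) = \left(- \frac{235}{8}\right) \left(-35\right) = \frac{8225}{8}$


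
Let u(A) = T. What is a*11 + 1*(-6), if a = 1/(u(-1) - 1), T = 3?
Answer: -½ ≈ -0.50000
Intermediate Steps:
u(A) = 3
a = ½ (a = 1/(3 - 1) = 1/2 = ½ ≈ 0.50000)
a*11 + 1*(-6) = (½)*11 + 1*(-6) = 11/2 - 6 = -½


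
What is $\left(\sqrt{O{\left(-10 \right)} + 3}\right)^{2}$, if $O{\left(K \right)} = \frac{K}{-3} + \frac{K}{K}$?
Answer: $\frac{22}{3} \approx 7.3333$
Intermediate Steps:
$O{\left(K \right)} = 1 - \frac{K}{3}$ ($O{\left(K \right)} = K \left(- \frac{1}{3}\right) + 1 = - \frac{K}{3} + 1 = 1 - \frac{K}{3}$)
$\left(\sqrt{O{\left(-10 \right)} + 3}\right)^{2} = \left(\sqrt{\left(1 - - \frac{10}{3}\right) + 3}\right)^{2} = \left(\sqrt{\left(1 + \frac{10}{3}\right) + 3}\right)^{2} = \left(\sqrt{\frac{13}{3} + 3}\right)^{2} = \left(\sqrt{\frac{22}{3}}\right)^{2} = \left(\frac{\sqrt{66}}{3}\right)^{2} = \frac{22}{3}$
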